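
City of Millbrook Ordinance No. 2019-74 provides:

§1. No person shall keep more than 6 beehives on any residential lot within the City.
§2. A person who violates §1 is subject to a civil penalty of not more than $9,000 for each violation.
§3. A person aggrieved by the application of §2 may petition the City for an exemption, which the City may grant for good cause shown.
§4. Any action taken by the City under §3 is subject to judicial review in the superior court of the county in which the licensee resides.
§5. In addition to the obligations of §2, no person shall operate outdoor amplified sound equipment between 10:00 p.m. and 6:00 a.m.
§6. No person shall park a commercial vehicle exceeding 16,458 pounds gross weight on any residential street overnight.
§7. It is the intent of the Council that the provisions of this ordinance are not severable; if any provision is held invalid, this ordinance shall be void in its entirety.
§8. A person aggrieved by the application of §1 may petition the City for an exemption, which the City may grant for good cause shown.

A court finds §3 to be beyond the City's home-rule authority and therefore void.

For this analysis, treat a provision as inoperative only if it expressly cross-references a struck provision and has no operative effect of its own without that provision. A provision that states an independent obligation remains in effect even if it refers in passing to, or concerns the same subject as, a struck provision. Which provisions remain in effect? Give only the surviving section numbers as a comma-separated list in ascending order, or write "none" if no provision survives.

none

§3 is struck. The only function of §4 is the judicial-review right for §3, so it cannot stand once §3 is removed. §7 provides that the ordinance is not severable, so the invalidity of any one provision voids the entire ordinance. No provision of the ordinance survives.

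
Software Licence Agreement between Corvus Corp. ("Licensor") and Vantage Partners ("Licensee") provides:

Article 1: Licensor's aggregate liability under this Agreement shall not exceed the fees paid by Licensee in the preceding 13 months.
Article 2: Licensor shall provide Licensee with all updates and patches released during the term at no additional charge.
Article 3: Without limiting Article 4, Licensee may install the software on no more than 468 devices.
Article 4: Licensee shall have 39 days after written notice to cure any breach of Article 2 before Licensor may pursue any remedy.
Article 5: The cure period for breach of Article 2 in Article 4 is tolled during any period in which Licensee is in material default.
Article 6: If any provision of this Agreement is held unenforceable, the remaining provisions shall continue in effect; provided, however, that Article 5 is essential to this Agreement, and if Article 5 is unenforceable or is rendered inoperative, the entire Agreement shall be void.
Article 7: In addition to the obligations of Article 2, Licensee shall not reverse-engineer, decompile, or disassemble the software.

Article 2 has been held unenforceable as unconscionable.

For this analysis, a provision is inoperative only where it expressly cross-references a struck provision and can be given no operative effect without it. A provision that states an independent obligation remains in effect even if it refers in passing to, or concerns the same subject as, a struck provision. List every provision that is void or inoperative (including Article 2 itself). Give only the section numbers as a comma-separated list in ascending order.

Article 2 is struck. Article 4 merely fixes the cure period for breach of Article 2; with Article 2 gone it has nothing to operate on and falls away. The whole of Article 5 is the tolling of the cure period for breach of Article 2, defined by reference to Article 4, so Article 5 cannot stand once Article 4 is removed. Article 6 makes Article 5 an essential term, and Article 5 has been rendered inoperative by the cascade; under Article 6, the entire Agreement is therefore void. No provision of the Agreement survives.

1, 2, 3, 4, 5, 6, 7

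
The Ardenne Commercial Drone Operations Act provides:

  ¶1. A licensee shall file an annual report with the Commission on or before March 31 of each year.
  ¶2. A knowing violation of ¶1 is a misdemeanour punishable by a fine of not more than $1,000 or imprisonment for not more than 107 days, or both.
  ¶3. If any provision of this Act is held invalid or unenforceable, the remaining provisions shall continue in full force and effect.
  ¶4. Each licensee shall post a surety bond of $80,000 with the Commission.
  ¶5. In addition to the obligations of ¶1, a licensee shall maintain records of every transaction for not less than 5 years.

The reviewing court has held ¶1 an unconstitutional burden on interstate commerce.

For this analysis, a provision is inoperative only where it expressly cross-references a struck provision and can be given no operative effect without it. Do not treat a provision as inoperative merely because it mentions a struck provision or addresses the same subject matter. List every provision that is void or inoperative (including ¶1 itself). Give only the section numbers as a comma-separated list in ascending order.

1, 2

¶1 is struck. ¶2 operates only by reference to ¶1, so it falls with ¶1. ¶5 mentions ¶1 but its own obligation stands independently of ¶1, so ¶5 is not affected. ¶3 is a severability clause and preserves every provision that can still be given independent effect. That leaves ¶3, ¶4, and ¶5 in effect.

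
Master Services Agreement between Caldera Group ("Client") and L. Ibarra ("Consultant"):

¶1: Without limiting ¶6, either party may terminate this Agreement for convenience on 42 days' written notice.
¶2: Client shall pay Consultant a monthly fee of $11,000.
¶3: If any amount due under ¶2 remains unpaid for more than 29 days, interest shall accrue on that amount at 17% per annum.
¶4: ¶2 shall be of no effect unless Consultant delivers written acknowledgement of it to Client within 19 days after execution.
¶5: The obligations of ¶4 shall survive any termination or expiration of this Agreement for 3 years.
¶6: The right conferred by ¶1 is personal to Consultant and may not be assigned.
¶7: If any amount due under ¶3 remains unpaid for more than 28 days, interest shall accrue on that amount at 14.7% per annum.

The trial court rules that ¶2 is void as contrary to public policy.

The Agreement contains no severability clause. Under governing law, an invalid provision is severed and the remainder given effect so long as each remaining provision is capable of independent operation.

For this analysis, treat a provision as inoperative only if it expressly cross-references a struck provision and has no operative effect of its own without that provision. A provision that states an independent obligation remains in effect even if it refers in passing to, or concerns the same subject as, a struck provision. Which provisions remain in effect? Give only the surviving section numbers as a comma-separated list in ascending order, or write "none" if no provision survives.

¶2 is struck. ¶3 does nothing except set the default interest on the monthly fee by reference to ¶2; with ¶2 gone it has no independent effect and is inoperative. ¶4 operates only by reference to ¶2, so it falls with ¶2. ¶5 operates only by reference to ¶4, so it falls with ¶4. ¶7 has no operative effect of its own apart from ¶3 and is therefore inoperative. Under the stated default rule, only provisions that cannot operate independently fall away; the rest are enforced. ¶1 and ¶6 remain in effect.

1, 6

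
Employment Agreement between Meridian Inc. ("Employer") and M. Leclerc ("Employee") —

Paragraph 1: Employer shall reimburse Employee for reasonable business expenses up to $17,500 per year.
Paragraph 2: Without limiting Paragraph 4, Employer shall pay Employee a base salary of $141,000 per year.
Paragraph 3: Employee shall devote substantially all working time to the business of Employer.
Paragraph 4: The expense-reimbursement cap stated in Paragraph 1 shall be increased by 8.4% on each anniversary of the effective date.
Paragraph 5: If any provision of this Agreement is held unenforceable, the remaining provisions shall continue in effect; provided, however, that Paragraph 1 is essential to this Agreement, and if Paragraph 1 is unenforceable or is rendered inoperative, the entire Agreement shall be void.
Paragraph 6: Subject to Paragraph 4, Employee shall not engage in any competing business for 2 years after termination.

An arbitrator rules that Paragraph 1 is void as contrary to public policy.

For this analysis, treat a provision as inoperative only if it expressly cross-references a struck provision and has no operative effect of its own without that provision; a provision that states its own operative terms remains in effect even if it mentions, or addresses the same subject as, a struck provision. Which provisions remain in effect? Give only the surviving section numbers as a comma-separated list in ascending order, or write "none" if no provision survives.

Paragraph 1 is struck. Paragraph 4 does nothing except set the escalation of the expense-reimbursement cap by reference to Paragraph 1; with Paragraph 1 gone it has no independent effect and is inoperative. Paragraph 5 makes Paragraph 1 an essential term, and Paragraph 1 is the provision held invalid; under Paragraph 5, the entire Agreement is therefore void. No provision of the Agreement survives.

none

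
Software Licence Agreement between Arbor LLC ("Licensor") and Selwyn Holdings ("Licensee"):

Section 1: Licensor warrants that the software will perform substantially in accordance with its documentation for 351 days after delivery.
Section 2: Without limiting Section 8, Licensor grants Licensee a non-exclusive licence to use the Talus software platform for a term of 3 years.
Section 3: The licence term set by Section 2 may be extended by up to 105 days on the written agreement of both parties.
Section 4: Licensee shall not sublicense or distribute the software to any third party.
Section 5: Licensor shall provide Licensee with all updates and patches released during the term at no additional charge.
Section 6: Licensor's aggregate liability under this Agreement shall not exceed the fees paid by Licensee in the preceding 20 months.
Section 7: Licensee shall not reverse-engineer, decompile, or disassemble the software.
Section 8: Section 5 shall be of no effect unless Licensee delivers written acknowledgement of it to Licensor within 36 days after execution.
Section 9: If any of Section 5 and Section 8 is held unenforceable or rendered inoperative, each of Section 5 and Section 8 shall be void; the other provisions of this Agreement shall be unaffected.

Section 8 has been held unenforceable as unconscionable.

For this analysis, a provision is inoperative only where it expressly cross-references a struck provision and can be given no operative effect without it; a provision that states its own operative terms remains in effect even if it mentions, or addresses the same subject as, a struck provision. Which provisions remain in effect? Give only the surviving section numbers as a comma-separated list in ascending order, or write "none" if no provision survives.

1, 2, 3, 4, 6, 7, 9

Section 8 is struck. Although Section 2 refers to Section 8, its operative terms do not depend on Section 8, so it remains in effect. No other provision's operative terms depend on Section 8. Section 9 declares Section 5 and Section 8 mutually dependent; since one of them has fallen, all of them are of no effect. That brings down Section 5 as well. The remainder continues in force under Section 9. The provisions still in force are Section 1, Section 2, Section 3, Section 4, Section 6, Section 7, and Section 9.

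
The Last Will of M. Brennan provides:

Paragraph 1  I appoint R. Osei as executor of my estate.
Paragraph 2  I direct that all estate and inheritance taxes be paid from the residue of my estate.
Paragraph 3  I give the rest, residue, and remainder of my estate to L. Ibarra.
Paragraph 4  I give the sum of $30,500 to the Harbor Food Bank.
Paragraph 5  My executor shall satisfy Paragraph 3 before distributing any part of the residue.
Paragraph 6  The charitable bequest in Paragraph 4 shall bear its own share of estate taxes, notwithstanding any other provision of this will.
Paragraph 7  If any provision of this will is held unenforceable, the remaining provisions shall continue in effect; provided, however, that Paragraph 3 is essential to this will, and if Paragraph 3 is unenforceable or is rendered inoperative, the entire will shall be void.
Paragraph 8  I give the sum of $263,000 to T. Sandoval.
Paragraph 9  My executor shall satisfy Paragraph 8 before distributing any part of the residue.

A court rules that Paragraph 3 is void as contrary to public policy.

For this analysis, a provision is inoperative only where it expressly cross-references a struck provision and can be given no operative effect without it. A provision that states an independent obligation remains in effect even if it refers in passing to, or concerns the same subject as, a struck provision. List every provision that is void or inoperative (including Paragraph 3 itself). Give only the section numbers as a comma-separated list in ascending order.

1, 2, 3, 4, 5, 6, 7, 8, 9

Paragraph 3 is struck. Paragraph 5 merely fixes the priority direction for Paragraph 3; with Paragraph 3 gone it has nothing to operate on and falls away. Paragraph 7 makes Paragraph 3 an essential term, and Paragraph 3 is the provision held invalid; under Paragraph 7, the entire will is therefore void. No provision of the will survives.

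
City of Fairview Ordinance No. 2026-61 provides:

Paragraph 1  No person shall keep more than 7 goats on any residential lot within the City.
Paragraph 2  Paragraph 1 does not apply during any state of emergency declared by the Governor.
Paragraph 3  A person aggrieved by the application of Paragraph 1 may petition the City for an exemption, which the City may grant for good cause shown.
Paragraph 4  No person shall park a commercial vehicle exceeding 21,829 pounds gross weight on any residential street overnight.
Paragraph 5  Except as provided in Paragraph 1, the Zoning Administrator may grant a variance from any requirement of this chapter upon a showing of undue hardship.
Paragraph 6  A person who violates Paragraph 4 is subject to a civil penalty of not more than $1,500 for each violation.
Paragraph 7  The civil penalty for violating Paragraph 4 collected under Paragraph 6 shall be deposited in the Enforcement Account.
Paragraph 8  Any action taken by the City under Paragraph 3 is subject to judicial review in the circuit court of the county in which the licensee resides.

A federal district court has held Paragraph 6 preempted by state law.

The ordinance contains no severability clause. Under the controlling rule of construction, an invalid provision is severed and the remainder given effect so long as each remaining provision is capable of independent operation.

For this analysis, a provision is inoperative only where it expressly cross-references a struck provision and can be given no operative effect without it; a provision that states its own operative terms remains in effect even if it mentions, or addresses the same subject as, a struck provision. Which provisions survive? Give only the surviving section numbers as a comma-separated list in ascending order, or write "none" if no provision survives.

Paragraph 6 is struck. Paragraph 7 operates only by reference to Paragraph 6, so it falls with Paragraph 6. With no severability clause, the stated default rule severs what cannot stand and enforces each remaining provision that can operate on its own. That leaves Paragraph 1, Paragraph 2, Paragraph 3, Paragraph 4, Paragraph 5, and Paragraph 8 in effect.

1, 2, 3, 4, 5, 8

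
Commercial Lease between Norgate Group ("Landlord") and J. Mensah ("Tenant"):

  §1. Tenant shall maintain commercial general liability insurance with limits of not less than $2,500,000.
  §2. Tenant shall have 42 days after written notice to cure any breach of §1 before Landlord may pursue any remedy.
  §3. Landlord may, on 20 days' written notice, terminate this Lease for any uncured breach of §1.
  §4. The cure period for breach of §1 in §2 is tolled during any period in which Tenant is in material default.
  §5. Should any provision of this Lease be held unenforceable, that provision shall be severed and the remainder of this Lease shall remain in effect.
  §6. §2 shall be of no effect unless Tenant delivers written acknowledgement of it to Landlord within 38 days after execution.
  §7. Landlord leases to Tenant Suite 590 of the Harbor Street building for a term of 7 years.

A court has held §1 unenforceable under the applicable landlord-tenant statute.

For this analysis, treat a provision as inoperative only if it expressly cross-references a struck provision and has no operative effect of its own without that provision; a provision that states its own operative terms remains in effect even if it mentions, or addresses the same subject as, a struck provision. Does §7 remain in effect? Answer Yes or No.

Yes

§1 is struck. The only function of §2 is the cure period for breach of §1, so it cannot stand once §1 is removed. The only function of §3 is the termination right for breach of §1, so it cannot stand once §1 is removed. The whole of §4 is the tolling of the cure period for breach of §1, defined by reference to §2, so §4 cannot stand once §2 is removed. §6 operates only by reference to §2, so it falls with §2. §5 is a severability clause and preserves every provision that can still be given independent effect. §5 and §7 remain in effect. §7 is among the surviving provisions, so the answer is yes.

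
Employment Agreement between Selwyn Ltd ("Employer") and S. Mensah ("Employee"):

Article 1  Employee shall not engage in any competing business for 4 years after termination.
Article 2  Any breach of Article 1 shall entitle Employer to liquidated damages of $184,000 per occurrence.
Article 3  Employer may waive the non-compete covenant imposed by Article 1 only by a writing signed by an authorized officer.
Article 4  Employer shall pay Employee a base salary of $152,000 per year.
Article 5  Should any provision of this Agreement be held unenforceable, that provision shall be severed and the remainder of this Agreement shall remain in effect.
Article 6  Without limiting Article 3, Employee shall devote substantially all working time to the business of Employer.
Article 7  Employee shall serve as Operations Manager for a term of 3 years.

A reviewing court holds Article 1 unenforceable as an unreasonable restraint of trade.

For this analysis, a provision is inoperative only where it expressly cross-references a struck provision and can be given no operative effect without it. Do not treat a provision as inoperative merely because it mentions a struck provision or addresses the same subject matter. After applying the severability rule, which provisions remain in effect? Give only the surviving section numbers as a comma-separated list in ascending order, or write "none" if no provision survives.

Article 1 is struck. Article 2 has no operative effect of its own apart from Article 1 and is therefore inoperative. Article 3 operates only by reference to Article 1, so it falls with Article 1. Although Article 6 refers to Article 3, its operative terms do not depend on Article 3, so it remains in effect. Under the severability clause in Article 5, the remaining provisions continue in force. That leaves Article 4, Article 5, Article 6, and Article 7 in effect.

4, 5, 6, 7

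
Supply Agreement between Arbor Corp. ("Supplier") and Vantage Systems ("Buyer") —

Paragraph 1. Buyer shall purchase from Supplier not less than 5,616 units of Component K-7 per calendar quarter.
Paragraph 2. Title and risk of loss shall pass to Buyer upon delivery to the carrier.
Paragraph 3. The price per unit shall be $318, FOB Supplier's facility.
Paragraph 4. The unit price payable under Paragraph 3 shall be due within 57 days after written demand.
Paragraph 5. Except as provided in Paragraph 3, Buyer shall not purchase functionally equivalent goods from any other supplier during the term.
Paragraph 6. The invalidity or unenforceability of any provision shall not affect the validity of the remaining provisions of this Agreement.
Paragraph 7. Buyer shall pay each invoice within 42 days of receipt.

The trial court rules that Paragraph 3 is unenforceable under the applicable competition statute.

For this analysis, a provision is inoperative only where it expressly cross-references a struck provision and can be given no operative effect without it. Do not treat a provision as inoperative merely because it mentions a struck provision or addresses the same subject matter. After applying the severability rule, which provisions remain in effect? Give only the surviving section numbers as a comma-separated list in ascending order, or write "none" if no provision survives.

Paragraph 3 is struck. The whole of Paragraph 4 is the payment deadline for the unit price, defined by reference to Paragraph 3, so Paragraph 4 cannot stand once Paragraph 3 is removed. Although Paragraph 5 refers to Paragraph 3, its operative terms do not depend on Paragraph 3, so it remains in effect. Under the severability clause in Paragraph 6, the remaining provisions continue in force. Paragraph 1, Paragraph 2, Paragraph 5, Paragraph 6, and Paragraph 7 remain in effect.

1, 2, 5, 6, 7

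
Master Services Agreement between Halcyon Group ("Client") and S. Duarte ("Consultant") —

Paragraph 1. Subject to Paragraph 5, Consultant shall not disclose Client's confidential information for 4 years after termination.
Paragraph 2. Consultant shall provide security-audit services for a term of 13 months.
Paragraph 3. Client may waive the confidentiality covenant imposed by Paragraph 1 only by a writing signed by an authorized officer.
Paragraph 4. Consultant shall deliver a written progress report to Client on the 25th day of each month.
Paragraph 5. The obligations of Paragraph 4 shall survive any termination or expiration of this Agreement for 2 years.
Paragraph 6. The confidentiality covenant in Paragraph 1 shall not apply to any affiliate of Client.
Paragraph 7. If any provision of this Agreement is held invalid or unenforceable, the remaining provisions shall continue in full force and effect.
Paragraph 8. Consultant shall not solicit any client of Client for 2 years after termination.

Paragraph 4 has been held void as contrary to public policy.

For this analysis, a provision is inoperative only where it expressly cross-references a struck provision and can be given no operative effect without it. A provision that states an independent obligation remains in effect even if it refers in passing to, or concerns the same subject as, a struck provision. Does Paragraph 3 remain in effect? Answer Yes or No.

Yes

Paragraph 4 is struck. The only function of Paragraph 5 is the survival period for Paragraph 4, so it cannot stand once Paragraph 4 is removed. Although Paragraph 1 refers to Paragraph 5, its operative terms do not depend on Paragraph 5, so it remains in effect. Under the severability clause in Paragraph 7, the remaining provisions continue in force. Paragraph 1, Paragraph 2, Paragraph 3, Paragraph 6, Paragraph 7, and Paragraph 8 remain in effect. Paragraph 3 is among the surviving provisions, so the answer is yes.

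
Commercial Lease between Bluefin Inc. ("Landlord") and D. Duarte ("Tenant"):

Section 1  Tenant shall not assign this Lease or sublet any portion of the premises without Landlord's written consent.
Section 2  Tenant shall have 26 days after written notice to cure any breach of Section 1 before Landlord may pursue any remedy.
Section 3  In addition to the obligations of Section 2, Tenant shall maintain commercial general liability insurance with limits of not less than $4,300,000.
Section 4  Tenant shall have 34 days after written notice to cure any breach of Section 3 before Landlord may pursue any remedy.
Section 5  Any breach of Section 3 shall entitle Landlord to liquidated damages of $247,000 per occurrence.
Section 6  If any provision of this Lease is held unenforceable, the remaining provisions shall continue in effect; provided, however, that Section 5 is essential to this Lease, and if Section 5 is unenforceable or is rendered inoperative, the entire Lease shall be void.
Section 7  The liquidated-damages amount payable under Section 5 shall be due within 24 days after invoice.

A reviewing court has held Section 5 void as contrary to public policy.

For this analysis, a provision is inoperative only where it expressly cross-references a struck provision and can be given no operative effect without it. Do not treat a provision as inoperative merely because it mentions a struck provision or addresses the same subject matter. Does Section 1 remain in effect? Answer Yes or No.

Section 5 is struck. Section 7 has no operative effect of its own apart from Section 5 and is therefore inoperative. Section 6 makes Section 5 an essential term, and Section 5 is the provision held invalid; under Section 6, the entire Lease is therefore void. No provision of the Lease survives. Section 1 is among the inoperative provisions, so the answer is no.

No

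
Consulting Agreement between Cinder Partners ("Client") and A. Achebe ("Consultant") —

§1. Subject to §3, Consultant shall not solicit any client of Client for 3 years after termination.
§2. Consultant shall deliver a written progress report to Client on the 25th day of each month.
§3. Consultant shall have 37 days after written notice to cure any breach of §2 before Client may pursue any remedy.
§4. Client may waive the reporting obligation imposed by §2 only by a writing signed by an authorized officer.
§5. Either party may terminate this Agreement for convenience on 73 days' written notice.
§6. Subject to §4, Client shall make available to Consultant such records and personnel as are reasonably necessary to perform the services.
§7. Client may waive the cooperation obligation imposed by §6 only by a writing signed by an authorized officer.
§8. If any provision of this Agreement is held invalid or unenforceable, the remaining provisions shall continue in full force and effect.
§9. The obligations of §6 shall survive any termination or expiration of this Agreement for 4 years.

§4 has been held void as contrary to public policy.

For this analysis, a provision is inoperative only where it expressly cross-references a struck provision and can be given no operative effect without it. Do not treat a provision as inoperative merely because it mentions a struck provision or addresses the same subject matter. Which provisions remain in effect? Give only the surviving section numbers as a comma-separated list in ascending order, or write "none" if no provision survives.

1, 2, 3, 5, 6, 7, 8, 9

§4 is struck. §6 mentions §4 but its own obligation stands independently of §4, so §6 is not affected. Nothing else in the Agreement is defined by reference to §4. §8 is a severability clause and preserves every provision that can still be given independent effect. §1, §2, §3, §5, §6, §7, §8, and §9 remain in effect.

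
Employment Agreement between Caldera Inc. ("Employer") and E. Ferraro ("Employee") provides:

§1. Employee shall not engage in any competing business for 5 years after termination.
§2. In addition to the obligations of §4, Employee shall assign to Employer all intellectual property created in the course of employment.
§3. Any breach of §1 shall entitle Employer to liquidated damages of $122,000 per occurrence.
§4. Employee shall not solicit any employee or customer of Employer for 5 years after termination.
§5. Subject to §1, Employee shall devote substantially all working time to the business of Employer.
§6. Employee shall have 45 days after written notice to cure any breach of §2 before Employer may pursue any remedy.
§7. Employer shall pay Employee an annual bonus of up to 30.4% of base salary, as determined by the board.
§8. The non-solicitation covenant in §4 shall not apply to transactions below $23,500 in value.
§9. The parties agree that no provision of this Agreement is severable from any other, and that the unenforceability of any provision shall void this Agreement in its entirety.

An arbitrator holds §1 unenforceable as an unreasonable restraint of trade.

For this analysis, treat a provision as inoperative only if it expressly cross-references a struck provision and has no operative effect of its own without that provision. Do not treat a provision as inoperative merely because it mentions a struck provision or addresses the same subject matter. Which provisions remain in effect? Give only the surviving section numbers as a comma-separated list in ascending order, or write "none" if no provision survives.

§1 is struck. §3 does nothing except set the liquidated-damages amount by reference to §1; with §1 gone it has no independent effect and is inoperative. §9 provides that the Agreement is not severable, so the invalidity of any one provision voids the entire Agreement. No provision of the Agreement survives.

none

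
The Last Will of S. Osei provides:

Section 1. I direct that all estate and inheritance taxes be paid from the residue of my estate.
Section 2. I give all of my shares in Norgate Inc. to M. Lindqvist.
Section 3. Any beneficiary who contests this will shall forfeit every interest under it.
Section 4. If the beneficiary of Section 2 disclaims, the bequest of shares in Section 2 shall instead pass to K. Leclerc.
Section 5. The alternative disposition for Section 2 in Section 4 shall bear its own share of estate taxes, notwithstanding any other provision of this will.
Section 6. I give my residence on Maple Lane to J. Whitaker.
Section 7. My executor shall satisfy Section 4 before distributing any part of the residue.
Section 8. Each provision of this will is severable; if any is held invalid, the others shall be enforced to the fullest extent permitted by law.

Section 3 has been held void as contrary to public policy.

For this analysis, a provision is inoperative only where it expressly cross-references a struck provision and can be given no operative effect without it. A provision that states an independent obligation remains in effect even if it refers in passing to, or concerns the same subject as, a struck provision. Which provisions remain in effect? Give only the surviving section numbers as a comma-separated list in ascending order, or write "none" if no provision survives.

1, 2, 4, 5, 6, 7, 8

Section 3 is struck. No other provision's operative terms depend on Section 3. Under the severability clause in Section 8, the remaining provisions continue in force. That leaves Section 1, Section 2, Section 4, Section 5, Section 6, Section 7, and Section 8 in effect.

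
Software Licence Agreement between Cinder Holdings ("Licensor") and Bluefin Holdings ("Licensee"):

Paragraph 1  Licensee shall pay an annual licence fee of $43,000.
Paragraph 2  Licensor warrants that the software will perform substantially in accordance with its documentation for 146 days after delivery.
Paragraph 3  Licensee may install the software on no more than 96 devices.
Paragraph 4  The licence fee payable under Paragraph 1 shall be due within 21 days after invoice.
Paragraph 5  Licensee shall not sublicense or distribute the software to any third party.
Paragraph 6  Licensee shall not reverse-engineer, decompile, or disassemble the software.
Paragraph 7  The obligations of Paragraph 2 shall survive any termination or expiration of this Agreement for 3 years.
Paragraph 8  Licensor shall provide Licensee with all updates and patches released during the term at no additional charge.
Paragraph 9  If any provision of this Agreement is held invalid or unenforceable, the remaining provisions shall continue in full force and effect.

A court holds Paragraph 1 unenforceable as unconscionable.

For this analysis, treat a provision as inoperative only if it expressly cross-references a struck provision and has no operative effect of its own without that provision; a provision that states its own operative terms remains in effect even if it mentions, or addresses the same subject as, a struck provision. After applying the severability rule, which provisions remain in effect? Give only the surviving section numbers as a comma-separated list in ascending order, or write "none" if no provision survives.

Paragraph 1 is struck. Paragraph 4 operates only by reference to Paragraph 1, so it falls with Paragraph 1. Under the severability clause in Paragraph 9, the remaining provisions continue in force. Paragraph 2, Paragraph 3, Paragraph 5, Paragraph 6, Paragraph 7, Paragraph 8, and Paragraph 9 remain in effect.

2, 3, 5, 6, 7, 8, 9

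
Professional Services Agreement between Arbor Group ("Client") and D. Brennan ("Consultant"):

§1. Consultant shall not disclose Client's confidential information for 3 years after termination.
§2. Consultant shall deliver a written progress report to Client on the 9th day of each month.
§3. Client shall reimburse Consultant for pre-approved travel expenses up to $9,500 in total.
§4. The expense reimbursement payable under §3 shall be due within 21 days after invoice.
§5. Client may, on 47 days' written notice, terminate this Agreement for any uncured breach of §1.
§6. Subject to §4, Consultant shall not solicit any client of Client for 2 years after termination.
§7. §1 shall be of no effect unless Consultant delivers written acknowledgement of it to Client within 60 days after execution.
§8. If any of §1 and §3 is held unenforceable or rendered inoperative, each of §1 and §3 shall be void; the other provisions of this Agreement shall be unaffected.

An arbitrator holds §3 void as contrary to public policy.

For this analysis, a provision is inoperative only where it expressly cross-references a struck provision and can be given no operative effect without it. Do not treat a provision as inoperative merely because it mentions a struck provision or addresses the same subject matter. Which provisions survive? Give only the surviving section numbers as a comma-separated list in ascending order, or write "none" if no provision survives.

2, 6, 8

§3 is struck. §4 operates only by reference to §3, so it falls with §3. §6 mentions §4 but its own obligation stands independently of §4, so §6 is not affected. §8 declares §1 and §3 mutually dependent; since one of them has fallen, all of them are of no effect. That brings down §1 as well. §5 and §7 in turn depend solely on a provision now struck and likewise fall. The remainder continues in force under §8. The provisions still in force are §2, §6, and §8.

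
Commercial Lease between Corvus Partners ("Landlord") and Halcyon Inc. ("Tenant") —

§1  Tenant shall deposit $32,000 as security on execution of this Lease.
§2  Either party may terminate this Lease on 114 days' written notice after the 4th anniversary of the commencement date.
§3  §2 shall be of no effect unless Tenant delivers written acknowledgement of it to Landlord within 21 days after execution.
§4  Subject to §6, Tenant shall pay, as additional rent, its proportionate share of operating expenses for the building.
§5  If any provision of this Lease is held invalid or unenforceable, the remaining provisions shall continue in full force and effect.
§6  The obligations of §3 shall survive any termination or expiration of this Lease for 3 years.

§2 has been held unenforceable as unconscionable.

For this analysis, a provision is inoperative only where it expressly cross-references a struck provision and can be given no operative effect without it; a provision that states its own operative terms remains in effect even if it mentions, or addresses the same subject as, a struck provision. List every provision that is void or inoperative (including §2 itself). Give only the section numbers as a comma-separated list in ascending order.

2, 3, 6

§2 is struck. The only function of §3 is the acknowledgement condition for §2, so it cannot stand once §2 is removed. The only function of §6 is the survival period for §3, so it cannot stand once §3 is removed. Although §4 refers to §6, its operative terms do not depend on §6, so it remains in effect. Under the severability clause in §5, the remaining provisions continue in force. The provisions still in force are §1, §4, and §5.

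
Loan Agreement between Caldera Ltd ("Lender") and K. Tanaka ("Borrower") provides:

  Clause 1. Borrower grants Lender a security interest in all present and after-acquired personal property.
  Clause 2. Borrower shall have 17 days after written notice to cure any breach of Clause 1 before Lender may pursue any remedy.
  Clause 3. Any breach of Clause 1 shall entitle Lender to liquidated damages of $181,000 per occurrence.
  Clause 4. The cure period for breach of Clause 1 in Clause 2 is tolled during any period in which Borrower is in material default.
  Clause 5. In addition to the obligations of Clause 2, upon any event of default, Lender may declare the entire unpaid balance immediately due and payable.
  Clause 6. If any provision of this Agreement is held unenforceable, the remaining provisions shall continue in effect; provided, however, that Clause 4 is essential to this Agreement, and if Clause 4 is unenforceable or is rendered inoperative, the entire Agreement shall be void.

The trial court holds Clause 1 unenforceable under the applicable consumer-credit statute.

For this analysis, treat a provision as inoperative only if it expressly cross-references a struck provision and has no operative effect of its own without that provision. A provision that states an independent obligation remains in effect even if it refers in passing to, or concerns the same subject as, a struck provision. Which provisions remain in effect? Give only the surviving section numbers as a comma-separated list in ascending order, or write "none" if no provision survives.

none

Clause 1 is struck. Clause 2 operates only by reference to Clause 1, so it falls with Clause 1. Clause 3 does nothing except set the liquidated-damages amount by reference to Clause 1; with Clause 1 gone it has no independent effect and is inoperative. Clause 4 has no operative effect of its own apart from Clause 2 and is therefore inoperative. Clause 6 makes Clause 4 an essential term, and Clause 4 has been rendered inoperative by the cascade; under Clause 6, the entire Agreement is therefore void. No provision of the Agreement survives.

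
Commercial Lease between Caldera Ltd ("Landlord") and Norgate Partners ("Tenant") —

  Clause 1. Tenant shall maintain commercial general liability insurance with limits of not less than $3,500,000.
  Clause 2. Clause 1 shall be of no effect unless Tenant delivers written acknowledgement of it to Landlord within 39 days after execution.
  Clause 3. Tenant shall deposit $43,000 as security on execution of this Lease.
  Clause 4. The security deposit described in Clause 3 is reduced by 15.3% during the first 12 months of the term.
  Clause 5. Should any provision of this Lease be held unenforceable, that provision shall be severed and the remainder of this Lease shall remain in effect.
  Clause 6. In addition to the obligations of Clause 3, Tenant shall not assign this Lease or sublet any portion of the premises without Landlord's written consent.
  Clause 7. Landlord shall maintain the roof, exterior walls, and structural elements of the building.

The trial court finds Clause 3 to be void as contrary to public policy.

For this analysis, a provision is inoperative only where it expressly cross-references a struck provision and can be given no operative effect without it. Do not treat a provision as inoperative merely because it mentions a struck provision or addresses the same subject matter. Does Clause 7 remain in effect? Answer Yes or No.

Yes

Clause 3 is struck. The whole of Clause 4 is the introductory reduction to the security deposit, defined by reference to Clause 3, so Clause 4 cannot stand once Clause 3 is removed. Although Clause 6 refers to Clause 3, its operative terms do not depend on Clause 3, so it remains in effect. Clause 5 is a severability clause and preserves every provision that can still be given independent effect. Clause 1, Clause 2, Clause 5, Clause 6, and Clause 7 remain in effect. Clause 7 is among the surviving provisions, so the answer is yes.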